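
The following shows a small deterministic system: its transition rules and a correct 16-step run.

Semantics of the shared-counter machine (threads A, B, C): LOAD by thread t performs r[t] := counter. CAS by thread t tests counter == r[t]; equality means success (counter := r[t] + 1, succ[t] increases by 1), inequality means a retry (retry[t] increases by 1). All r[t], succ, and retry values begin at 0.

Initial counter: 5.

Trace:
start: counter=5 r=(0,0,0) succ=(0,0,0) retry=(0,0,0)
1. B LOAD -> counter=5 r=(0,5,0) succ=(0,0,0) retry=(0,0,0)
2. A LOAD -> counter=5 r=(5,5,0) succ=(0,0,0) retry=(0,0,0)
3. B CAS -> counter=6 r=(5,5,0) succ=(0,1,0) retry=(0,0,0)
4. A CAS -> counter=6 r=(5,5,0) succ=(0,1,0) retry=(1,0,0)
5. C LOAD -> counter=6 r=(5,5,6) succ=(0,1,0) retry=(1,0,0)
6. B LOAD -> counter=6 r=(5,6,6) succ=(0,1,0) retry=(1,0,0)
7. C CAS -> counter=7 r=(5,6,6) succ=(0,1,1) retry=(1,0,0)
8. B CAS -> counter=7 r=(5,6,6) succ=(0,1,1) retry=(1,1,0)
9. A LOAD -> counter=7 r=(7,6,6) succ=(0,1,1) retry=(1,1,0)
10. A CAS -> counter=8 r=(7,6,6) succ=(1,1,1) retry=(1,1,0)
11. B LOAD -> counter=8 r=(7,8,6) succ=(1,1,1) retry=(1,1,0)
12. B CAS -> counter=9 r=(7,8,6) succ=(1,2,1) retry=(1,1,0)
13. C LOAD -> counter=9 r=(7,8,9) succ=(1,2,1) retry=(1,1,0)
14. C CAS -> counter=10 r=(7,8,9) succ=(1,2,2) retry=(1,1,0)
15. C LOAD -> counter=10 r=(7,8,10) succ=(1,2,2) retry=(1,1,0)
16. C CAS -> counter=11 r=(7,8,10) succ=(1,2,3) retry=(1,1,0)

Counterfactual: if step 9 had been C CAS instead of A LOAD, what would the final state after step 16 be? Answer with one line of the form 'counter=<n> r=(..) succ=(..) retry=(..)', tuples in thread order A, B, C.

(re-executing from step 9 with the substitution; state before step 9: counter=7 r=(5,6,6) succ=(0,1,1) retry=(1,1,0))
9. C CAS -> counter=7 r=(5,6,6) succ=(0,1,1) retry=(1,1,1)
10. A CAS -> counter=7 r=(5,6,6) succ=(0,1,1) retry=(2,1,1)
11. B LOAD -> counter=7 r=(5,7,6) succ=(0,1,1) retry=(2,1,1)
12. B CAS -> counter=8 r=(5,7,6) succ=(0,2,1) retry=(2,1,1)
13. C LOAD -> counter=8 r=(5,7,8) succ=(0,2,1) retry=(2,1,1)
14. C CAS -> counter=9 r=(5,7,8) succ=(0,2,2) retry=(2,1,1)
15. C LOAD -> counter=9 r=(5,7,9) succ=(0,2,2) retry=(2,1,1)
16. C CAS -> counter=10 r=(5,7,9) succ=(0,2,3) retry=(2,1,1)

counter=10 r=(5,7,9) succ=(0,2,3) retry=(2,1,1)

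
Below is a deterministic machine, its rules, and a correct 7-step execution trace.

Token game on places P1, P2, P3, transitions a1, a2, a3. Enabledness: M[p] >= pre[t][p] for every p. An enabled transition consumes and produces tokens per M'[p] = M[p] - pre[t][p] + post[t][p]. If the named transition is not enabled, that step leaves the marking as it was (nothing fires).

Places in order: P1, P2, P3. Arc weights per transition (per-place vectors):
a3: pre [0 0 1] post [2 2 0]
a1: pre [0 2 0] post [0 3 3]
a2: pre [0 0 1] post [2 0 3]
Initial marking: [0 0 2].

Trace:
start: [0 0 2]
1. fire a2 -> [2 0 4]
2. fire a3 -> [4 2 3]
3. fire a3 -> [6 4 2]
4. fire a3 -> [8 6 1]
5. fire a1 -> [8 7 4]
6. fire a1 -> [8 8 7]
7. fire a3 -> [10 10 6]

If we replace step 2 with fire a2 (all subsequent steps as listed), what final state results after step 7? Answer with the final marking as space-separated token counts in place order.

10 8 9

(re-executing from step 2 with the substitution; state before step 2: [2 0 4])
2. fire a2 -> [4 0 6]
3. fire a3 -> [6 2 5]
4. fire a3 -> [8 4 4]
5. fire a1 -> [8 5 7]
6. fire a1 -> [8 6 10]
7. fire a3 -> [10 8 9]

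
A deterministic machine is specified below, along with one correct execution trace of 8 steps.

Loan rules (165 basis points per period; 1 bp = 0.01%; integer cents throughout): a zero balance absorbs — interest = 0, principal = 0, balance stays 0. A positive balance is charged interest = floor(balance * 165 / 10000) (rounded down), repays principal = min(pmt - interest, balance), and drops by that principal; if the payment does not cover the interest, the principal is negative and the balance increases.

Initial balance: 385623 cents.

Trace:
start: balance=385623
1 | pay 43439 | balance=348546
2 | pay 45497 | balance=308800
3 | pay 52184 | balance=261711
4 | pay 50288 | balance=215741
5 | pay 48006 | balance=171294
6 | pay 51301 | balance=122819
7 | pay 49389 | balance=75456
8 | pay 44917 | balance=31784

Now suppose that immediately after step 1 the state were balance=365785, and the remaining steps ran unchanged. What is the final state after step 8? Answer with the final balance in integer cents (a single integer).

51115

state after step 1 := balance=365785
2 | pay 45497 | balance=326323
3 | pay 52184 | balance=279523
4 | pay 50288 | balance=233847
5 | pay 48006 | balance=189699
6 | pay 51301 | balance=141528
7 | pay 49389 | balance=94474
8 | pay 44917 | balance=51115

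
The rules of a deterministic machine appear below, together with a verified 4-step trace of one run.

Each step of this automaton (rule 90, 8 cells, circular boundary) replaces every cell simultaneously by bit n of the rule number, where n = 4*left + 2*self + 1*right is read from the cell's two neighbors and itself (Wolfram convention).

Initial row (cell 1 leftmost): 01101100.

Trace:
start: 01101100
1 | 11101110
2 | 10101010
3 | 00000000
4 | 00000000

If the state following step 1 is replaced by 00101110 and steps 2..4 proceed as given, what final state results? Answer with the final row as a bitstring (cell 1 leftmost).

state after step 1 := 00101110
2 | 01001011
3 | 00110011
4 | 11111111

11111111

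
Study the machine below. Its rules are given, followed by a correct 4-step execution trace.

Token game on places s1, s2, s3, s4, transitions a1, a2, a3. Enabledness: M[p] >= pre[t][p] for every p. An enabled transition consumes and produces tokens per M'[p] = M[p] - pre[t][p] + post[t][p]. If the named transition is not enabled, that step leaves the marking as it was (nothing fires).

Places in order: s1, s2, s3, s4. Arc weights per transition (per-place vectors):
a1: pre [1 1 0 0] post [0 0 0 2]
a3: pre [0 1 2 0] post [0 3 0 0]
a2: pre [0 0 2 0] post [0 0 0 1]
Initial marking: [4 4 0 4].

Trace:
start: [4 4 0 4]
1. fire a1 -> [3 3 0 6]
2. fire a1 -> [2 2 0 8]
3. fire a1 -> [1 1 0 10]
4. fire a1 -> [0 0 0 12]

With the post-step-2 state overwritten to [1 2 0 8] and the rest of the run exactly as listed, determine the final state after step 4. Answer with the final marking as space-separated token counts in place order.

0 1 0 10

state after step 2 := [1 2 0 8]
3. fire a1 -> [0 1 0 10]
4. fire a1 -> [0 1 0 10]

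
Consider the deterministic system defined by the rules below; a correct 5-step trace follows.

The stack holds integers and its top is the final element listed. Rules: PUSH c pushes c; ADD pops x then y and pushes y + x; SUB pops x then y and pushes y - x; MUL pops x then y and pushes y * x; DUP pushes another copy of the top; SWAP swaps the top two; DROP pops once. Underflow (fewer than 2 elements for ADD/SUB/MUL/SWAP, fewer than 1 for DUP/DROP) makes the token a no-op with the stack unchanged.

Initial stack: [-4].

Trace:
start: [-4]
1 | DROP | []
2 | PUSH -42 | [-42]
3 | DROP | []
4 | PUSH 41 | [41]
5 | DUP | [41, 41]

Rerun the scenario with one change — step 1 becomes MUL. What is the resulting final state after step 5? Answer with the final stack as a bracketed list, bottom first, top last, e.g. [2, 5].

(re-executing from step 1 with the substitution; state before step 1: [-4])
1 | MUL | [-4]
2 | PUSH -42 | [-4, -42]
3 | DROP | [-4]
4 | PUSH 41 | [-4, 41]
5 | DUP | [-4, 41, 41]

[-4, 41, 41]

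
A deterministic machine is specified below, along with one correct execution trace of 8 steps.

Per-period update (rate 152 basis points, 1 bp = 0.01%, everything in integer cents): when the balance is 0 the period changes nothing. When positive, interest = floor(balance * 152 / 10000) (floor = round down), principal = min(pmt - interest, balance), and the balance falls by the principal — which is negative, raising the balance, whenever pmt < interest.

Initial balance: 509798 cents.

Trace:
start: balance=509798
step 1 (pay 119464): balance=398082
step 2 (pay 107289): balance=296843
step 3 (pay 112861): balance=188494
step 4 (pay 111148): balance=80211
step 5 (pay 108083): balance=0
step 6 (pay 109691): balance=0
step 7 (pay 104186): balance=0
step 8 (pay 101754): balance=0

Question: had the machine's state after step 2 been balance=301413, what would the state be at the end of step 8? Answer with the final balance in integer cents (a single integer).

state after step 2 := balance=301413
step 3 (pay 112861): balance=193133
step 4 (pay 111148): balance=84920
step 5 (pay 108083): balance=0
step 6 (pay 109691): balance=0
step 7 (pay 104186): balance=0
step 8 (pay 101754): balance=0

0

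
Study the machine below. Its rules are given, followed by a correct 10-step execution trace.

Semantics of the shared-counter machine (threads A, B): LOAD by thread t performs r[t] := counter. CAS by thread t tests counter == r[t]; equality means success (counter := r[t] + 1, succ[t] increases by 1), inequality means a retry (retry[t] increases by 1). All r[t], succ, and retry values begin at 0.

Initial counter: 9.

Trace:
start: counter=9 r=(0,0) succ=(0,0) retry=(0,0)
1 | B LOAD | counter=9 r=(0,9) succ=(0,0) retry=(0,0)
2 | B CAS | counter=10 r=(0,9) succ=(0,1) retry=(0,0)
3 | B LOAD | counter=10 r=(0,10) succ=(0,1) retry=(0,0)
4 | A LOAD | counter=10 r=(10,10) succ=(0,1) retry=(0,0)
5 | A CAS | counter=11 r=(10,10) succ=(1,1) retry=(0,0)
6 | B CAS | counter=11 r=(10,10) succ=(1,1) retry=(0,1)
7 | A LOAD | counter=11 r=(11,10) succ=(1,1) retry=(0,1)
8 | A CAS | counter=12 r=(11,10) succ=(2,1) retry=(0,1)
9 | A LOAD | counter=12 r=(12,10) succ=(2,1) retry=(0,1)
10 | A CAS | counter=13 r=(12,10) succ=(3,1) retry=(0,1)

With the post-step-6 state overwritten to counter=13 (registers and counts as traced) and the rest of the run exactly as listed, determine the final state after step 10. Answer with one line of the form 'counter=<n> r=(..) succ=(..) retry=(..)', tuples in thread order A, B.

counter=15 r=(14,10) succ=(3,1) retry=(0,1)

state after step 6 := counter=13 r=(10,10) succ=(1,1) retry=(0,1)
7 | A LOAD | counter=13 r=(13,10) succ=(1,1) retry=(0,1)
8 | A CAS | counter=14 r=(13,10) succ=(2,1) retry=(0,1)
9 | A LOAD | counter=14 r=(14,10) succ=(2,1) retry=(0,1)
10 | A CAS | counter=15 r=(14,10) succ=(3,1) retry=(0,1)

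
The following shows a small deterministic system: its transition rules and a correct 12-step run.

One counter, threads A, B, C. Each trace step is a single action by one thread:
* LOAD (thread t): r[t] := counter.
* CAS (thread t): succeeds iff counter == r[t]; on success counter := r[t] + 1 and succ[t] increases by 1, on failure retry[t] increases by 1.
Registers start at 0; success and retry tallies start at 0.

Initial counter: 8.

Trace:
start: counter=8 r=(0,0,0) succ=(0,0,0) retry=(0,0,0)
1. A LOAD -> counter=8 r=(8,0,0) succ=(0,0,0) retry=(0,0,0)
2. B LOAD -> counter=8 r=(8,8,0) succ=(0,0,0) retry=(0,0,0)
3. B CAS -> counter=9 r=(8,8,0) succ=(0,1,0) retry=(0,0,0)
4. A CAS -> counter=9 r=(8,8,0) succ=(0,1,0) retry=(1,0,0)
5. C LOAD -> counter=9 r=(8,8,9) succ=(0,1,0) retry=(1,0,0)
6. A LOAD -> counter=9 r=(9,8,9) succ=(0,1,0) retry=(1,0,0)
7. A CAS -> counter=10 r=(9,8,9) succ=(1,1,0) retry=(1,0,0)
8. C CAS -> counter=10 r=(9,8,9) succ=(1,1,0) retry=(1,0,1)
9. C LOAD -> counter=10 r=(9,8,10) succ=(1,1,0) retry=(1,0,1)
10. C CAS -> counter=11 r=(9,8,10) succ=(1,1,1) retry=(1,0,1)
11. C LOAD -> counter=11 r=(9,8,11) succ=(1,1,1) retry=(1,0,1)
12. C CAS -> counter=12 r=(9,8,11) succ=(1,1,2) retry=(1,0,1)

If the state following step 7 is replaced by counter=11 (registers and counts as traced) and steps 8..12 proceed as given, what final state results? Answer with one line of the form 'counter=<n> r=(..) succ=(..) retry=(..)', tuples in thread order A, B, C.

state after step 7 := counter=11 r=(9,8,9) succ=(1,1,0) retry=(1,0,0)
8. C CAS -> counter=11 r=(9,8,9) succ=(1,1,0) retry=(1,0,1)
9. C LOAD -> counter=11 r=(9,8,11) succ=(1,1,0) retry=(1,0,1)
10. C CAS -> counter=12 r=(9,8,11) succ=(1,1,1) retry=(1,0,1)
11. C LOAD -> counter=12 r=(9,8,12) succ=(1,1,1) retry=(1,0,1)
12. C CAS -> counter=13 r=(9,8,12) succ=(1,1,2) retry=(1,0,1)

counter=13 r=(9,8,12) succ=(1,1,2) retry=(1,0,1)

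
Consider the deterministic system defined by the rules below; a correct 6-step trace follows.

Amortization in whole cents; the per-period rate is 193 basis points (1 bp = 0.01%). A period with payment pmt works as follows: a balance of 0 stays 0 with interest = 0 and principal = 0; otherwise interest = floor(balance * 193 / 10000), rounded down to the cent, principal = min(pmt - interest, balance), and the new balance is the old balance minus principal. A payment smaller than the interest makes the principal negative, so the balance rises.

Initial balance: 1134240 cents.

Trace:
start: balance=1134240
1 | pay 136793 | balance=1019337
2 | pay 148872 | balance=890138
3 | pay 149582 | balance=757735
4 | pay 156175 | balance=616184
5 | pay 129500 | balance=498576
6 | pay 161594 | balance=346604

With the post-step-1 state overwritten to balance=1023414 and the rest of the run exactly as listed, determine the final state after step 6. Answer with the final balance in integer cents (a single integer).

351089

state after step 1 := balance=1023414
2 | pay 148872 | balance=894293
3 | pay 149582 | balance=761970
4 | pay 156175 | balance=620501
5 | pay 129500 | balance=502976
6 | pay 161594 | balance=351089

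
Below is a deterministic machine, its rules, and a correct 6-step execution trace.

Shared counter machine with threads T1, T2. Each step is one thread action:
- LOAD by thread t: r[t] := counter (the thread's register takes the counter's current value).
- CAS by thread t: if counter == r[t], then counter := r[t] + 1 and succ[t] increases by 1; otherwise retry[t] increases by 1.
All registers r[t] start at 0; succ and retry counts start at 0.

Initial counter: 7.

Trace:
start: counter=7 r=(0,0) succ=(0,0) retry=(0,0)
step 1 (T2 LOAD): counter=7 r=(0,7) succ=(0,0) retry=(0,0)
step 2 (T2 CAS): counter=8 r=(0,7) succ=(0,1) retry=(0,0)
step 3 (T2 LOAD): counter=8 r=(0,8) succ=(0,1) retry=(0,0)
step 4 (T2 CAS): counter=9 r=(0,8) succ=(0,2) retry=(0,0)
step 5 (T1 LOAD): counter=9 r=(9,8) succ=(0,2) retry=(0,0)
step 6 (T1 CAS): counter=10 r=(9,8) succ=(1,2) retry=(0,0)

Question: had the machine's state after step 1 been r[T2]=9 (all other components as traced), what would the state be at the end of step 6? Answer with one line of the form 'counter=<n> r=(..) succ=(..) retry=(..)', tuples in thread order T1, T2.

state after step 1 := counter=7 r=(0,9) succ=(0,0) retry=(0,0)
step 2 (T2 CAS): counter=7 r=(0,9) succ=(0,0) retry=(0,1)
step 3 (T2 LOAD): counter=7 r=(0,7) succ=(0,0) retry=(0,1)
step 4 (T2 CAS): counter=8 r=(0,7) succ=(0,1) retry=(0,1)
step 5 (T1 LOAD): counter=8 r=(8,7) succ=(0,1) retry=(0,1)
step 6 (T1 CAS): counter=9 r=(8,7) succ=(1,1) retry=(0,1)

counter=9 r=(8,7) succ=(1,1) retry=(0,1)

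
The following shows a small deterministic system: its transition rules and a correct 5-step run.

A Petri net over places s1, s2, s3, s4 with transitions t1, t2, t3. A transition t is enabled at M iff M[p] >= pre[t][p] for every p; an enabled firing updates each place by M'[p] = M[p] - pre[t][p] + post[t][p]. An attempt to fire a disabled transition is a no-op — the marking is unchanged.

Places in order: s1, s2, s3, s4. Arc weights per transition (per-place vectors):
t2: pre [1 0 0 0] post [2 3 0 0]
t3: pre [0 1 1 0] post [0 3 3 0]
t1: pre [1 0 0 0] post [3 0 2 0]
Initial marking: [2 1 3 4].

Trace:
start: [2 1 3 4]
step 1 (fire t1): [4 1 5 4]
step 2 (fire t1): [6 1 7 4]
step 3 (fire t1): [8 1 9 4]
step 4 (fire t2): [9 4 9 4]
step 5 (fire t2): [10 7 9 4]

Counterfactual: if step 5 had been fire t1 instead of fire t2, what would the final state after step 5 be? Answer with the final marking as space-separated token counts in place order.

11 4 11 4

(re-executing from step 5 with the substitution; state before step 5: [9 4 9 4])
step 5 (fire t1): [11 4 11 4]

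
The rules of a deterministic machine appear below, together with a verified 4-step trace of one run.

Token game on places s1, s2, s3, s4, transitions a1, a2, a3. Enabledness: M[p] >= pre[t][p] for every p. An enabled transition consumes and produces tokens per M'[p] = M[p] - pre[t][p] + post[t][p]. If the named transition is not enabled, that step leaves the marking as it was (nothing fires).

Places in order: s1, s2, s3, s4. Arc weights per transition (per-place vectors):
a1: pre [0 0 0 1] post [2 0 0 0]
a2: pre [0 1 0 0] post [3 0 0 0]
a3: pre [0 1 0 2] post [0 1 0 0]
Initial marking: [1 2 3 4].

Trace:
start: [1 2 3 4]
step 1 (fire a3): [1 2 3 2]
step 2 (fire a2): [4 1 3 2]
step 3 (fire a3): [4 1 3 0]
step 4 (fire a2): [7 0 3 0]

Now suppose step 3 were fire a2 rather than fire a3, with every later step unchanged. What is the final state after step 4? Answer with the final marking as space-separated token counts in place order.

(re-executing from step 3 with the substitution; state before step 3: [4 1 3 2])
step 3 (fire a2): [7 0 3 2]
step 4 (fire a2): [7 0 3 2]

7 0 3 2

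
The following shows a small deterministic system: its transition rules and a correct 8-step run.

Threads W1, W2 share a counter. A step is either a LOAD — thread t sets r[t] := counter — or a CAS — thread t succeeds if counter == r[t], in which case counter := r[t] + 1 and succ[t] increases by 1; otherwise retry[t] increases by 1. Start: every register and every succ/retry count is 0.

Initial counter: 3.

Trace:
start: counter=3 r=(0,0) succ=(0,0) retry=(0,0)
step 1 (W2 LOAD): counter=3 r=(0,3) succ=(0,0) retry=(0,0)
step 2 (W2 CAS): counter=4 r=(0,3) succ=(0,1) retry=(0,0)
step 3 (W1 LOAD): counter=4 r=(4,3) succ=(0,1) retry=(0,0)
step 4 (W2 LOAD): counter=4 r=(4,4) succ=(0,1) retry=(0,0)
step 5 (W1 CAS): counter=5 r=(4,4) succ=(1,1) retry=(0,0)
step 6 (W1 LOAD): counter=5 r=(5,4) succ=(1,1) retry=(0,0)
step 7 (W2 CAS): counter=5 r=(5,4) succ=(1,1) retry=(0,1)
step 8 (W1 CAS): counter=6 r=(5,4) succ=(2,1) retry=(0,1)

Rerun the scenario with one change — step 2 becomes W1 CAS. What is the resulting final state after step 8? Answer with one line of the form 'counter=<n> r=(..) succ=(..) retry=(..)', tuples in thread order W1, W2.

counter=5 r=(4,3) succ=(2,0) retry=(1,1)

(re-executing from step 2 with the substitution; state before step 2: counter=3 r=(0,3) succ=(0,0) retry=(0,0))
step 2 (W1 CAS): counter=3 r=(0,3) succ=(0,0) retry=(1,0)
step 3 (W1 LOAD): counter=3 r=(3,3) succ=(0,0) retry=(1,0)
step 4 (W2 LOAD): counter=3 r=(3,3) succ=(0,0) retry=(1,0)
step 5 (W1 CAS): counter=4 r=(3,3) succ=(1,0) retry=(1,0)
step 6 (W1 LOAD): counter=4 r=(4,3) succ=(1,0) retry=(1,0)
step 7 (W2 CAS): counter=4 r=(4,3) succ=(1,0) retry=(1,1)
step 8 (W1 CAS): counter=5 r=(4,3) succ=(2,0) retry=(1,1)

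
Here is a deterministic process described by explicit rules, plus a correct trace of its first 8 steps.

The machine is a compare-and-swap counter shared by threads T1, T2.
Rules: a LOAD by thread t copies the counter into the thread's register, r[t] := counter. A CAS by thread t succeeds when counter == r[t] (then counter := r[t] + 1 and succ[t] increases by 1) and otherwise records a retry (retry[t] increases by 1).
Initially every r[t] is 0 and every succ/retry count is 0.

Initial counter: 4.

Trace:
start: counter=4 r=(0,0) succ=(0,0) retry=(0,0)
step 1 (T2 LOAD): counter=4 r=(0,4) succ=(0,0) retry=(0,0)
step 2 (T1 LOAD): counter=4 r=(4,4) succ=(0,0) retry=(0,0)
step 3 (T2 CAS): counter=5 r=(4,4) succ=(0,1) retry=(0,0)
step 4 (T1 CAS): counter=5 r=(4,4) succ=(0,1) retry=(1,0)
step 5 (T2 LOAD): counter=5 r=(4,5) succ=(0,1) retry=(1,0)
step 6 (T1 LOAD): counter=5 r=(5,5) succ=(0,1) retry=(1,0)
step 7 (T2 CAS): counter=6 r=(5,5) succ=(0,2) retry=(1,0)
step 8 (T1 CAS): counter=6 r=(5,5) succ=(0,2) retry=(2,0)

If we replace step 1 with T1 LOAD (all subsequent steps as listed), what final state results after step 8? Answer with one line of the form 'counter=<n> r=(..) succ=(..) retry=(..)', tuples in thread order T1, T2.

counter=6 r=(5,5) succ=(1,1) retry=(1,1)

(re-executing from step 1 with the substitution; state before step 1: counter=4 r=(0,0) succ=(0,0) retry=(0,0))
step 1 (T1 LOAD): counter=4 r=(4,0) succ=(0,0) retry=(0,0)
step 2 (T1 LOAD): counter=4 r=(4,0) succ=(0,0) retry=(0,0)
step 3 (T2 CAS): counter=4 r=(4,0) succ=(0,0) retry=(0,1)
step 4 (T1 CAS): counter=5 r=(4,0) succ=(1,0) retry=(0,1)
step 5 (T2 LOAD): counter=5 r=(4,5) succ=(1,0) retry=(0,1)
step 6 (T1 LOAD): counter=5 r=(5,5) succ=(1,0) retry=(0,1)
step 7 (T2 CAS): counter=6 r=(5,5) succ=(1,1) retry=(0,1)
step 8 (T1 CAS): counter=6 r=(5,5) succ=(1,1) retry=(1,1)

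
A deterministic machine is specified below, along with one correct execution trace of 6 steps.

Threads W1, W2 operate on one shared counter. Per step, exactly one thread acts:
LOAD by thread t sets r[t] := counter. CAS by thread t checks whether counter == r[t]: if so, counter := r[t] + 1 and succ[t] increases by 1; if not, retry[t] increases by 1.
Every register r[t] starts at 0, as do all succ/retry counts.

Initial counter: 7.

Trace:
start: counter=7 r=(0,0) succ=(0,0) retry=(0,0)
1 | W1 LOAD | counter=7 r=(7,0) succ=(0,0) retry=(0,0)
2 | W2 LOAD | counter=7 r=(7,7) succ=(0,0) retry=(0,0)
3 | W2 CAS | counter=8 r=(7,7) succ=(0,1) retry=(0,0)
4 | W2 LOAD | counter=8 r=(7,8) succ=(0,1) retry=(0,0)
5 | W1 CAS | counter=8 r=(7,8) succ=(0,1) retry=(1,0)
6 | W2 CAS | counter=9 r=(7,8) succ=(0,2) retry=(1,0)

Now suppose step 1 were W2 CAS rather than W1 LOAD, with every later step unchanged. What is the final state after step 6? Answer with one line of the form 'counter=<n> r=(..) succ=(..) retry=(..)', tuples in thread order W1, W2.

(re-executing from step 1 with the substitution; state before step 1: counter=7 r=(0,0) succ=(0,0) retry=(0,0))
1 | W2 CAS | counter=7 r=(0,0) succ=(0,0) retry=(0,1)
2 | W2 LOAD | counter=7 r=(0,7) succ=(0,0) retry=(0,1)
3 | W2 CAS | counter=8 r=(0,7) succ=(0,1) retry=(0,1)
4 | W2 LOAD | counter=8 r=(0,8) succ=(0,1) retry=(0,1)
5 | W1 CAS | counter=8 r=(0,8) succ=(0,1) retry=(1,1)
6 | W2 CAS | counter=9 r=(0,8) succ=(0,2) retry=(1,1)

counter=9 r=(0,8) succ=(0,2) retry=(1,1)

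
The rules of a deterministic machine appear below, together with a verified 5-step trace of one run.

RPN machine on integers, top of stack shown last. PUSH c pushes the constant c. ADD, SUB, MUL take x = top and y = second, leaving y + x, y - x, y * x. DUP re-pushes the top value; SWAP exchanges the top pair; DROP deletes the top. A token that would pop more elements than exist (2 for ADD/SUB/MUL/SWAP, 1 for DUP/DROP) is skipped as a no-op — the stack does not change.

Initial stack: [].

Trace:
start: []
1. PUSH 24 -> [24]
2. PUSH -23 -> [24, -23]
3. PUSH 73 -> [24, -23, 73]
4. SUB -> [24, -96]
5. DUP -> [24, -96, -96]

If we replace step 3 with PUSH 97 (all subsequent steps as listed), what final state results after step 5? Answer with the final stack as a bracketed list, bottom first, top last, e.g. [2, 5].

(re-executing from step 3 with the substitution; state before step 3: [24, -23])
3. PUSH 97 -> [24, -23, 97]
4. SUB -> [24, -120]
5. DUP -> [24, -120, -120]

[24, -120, -120]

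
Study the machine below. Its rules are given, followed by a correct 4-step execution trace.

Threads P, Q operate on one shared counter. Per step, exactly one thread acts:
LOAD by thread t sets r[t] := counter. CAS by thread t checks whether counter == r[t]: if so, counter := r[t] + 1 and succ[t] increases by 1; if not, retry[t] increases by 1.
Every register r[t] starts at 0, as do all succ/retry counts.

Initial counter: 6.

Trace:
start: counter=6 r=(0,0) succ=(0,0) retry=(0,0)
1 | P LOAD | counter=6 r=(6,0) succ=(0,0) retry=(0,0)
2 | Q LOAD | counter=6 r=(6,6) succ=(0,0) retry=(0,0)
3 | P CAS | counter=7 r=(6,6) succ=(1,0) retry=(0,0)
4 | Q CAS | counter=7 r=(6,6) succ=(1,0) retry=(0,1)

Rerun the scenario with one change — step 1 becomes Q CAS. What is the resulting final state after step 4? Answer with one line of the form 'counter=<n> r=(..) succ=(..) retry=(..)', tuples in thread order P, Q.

counter=7 r=(0,6) succ=(0,1) retry=(1,1)

(re-executing from step 1 with the substitution; state before step 1: counter=6 r=(0,0) succ=(0,0) retry=(0,0))
1 | Q CAS | counter=6 r=(0,0) succ=(0,0) retry=(0,1)
2 | Q LOAD | counter=6 r=(0,6) succ=(0,0) retry=(0,1)
3 | P CAS | counter=6 r=(0,6) succ=(0,0) retry=(1,1)
4 | Q CAS | counter=7 r=(0,6) succ=(0,1) retry=(1,1)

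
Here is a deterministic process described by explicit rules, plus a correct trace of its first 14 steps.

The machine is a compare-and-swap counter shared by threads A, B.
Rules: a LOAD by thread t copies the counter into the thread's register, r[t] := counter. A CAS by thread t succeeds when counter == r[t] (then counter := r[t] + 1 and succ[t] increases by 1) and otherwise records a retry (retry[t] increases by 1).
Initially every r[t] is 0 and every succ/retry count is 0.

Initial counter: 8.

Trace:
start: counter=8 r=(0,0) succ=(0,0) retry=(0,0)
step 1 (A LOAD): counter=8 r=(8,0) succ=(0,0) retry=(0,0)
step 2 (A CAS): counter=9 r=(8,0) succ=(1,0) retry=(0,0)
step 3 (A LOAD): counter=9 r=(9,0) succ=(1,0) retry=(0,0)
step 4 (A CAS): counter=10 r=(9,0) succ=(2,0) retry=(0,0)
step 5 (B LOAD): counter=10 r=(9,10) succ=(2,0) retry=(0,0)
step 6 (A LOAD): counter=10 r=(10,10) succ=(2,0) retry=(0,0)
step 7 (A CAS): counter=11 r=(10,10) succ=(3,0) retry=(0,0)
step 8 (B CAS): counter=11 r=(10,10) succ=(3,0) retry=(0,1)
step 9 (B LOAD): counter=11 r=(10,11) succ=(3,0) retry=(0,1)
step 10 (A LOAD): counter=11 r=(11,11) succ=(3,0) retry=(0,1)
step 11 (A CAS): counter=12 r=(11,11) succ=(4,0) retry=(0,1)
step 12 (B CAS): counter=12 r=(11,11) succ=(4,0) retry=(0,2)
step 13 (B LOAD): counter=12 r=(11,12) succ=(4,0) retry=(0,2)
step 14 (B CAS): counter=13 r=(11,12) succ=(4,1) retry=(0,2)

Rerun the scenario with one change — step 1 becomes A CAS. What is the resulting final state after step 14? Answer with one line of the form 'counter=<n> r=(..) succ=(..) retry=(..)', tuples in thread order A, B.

counter=12 r=(10,11) succ=(3,1) retry=(2,2)

(re-executing from step 1 with the substitution; state before step 1: counter=8 r=(0,0) succ=(0,0) retry=(0,0))
step 1 (A CAS): counter=8 r=(0,0) succ=(0,0) retry=(1,0)
step 2 (A CAS): counter=8 r=(0,0) succ=(0,0) retry=(2,0)
step 3 (A LOAD): counter=8 r=(8,0) succ=(0,0) retry=(2,0)
step 4 (A CAS): counter=9 r=(8,0) succ=(1,0) retry=(2,0)
step 5 (B LOAD): counter=9 r=(8,9) succ=(1,0) retry=(2,0)
step 6 (A LOAD): counter=9 r=(9,9) succ=(1,0) retry=(2,0)
step 7 (A CAS): counter=10 r=(9,9) succ=(2,0) retry=(2,0)
step 8 (B CAS): counter=10 r=(9,9) succ=(2,0) retry=(2,1)
step 9 (B LOAD): counter=10 r=(9,10) succ=(2,0) retry=(2,1)
step 10 (A LOAD): counter=10 r=(10,10) succ=(2,0) retry=(2,1)
step 11 (A CAS): counter=11 r=(10,10) succ=(3,0) retry=(2,1)
step 12 (B CAS): counter=11 r=(10,10) succ=(3,0) retry=(2,2)
step 13 (B LOAD): counter=11 r=(10,11) succ=(3,0) retry=(2,2)
step 14 (B CAS): counter=12 r=(10,11) succ=(3,1) retry=(2,2)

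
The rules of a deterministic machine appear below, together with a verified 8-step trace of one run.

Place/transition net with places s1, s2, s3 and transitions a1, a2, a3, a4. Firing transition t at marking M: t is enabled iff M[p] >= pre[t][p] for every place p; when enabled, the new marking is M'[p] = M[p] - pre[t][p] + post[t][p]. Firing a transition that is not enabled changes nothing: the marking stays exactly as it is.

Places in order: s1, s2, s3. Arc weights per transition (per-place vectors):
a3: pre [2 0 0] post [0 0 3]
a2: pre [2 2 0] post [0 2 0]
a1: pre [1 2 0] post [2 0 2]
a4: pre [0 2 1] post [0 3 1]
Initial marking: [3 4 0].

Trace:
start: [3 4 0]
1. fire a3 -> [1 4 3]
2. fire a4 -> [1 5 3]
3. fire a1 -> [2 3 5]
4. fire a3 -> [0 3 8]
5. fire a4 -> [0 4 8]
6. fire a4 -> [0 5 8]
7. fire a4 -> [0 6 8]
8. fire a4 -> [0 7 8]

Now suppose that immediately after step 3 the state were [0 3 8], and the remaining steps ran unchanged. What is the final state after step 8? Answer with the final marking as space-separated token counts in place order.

state after step 3 := [0 3 8]
4. fire a3 -> [0 3 8]
5. fire a4 -> [0 4 8]
6. fire a4 -> [0 5 8]
7. fire a4 -> [0 6 8]
8. fire a4 -> [0 7 8]

0 7 8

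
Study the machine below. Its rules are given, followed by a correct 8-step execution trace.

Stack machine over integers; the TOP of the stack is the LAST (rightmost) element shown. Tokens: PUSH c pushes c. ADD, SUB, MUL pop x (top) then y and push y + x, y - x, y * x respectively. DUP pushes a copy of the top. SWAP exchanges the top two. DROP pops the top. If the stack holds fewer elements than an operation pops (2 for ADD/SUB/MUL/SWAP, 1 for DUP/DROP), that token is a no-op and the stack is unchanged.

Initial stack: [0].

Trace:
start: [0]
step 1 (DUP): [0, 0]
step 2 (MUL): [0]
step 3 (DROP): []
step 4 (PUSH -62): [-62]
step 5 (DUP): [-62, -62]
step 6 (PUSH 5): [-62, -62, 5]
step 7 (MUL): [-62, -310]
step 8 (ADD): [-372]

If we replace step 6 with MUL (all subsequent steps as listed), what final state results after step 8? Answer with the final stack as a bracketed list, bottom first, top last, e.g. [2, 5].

[3844]

(re-executing from step 6 with the substitution; state before step 6: [-62, -62])
step 6 (MUL): [3844]
step 7 (MUL): [3844]
step 8 (ADD): [3844]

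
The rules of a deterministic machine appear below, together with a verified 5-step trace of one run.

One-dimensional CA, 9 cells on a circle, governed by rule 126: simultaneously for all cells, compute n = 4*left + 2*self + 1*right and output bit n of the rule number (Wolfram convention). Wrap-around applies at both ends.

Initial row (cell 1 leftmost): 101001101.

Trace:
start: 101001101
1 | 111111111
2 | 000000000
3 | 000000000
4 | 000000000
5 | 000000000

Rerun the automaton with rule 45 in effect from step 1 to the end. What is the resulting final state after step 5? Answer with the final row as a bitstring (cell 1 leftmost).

(re-executing steps 1..5 under rule 45; state before step 1: 101001101)
1 | 011001011
2 | 110001110
3 | 100101001
4 | 000111001
5 | 010100001

010100001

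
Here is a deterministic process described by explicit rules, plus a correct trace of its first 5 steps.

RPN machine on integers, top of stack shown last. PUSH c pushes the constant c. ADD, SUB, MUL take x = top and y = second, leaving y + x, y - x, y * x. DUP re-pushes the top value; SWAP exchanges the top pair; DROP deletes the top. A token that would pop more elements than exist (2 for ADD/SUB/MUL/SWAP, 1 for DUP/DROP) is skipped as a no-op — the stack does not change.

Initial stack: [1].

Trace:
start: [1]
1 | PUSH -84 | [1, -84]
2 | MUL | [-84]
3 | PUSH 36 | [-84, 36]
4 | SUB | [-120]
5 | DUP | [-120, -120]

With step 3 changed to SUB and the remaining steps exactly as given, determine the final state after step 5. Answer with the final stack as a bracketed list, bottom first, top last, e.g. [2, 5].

(re-executing from step 3 with the substitution; state before step 3: [-84])
3 | SUB | [-84]
4 | SUB | [-84]
5 | DUP | [-84, -84]

[-84, -84]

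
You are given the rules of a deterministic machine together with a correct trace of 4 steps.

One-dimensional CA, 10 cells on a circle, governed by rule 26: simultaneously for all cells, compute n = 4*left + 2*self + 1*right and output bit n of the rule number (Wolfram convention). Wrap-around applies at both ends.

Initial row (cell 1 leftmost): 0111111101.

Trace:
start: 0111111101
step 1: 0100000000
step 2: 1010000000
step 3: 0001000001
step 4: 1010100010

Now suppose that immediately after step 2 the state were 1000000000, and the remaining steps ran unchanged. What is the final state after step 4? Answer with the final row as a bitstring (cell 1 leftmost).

0010000010

state after step 2 := 1000000000
step 3: 0100000001
step 4: 0010000010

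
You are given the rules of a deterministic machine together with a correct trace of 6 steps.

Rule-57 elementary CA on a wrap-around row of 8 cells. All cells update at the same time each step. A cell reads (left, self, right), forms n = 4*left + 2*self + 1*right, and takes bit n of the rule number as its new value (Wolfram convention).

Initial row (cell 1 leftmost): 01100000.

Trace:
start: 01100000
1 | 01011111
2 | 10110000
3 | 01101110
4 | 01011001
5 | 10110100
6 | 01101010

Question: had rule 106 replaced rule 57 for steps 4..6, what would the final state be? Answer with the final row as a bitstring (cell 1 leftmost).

(re-executing steps 4..6 under rule 106; state before step 4: 01101110)
4 | 11111010
5 | 10001101
6 | 10011111

10011111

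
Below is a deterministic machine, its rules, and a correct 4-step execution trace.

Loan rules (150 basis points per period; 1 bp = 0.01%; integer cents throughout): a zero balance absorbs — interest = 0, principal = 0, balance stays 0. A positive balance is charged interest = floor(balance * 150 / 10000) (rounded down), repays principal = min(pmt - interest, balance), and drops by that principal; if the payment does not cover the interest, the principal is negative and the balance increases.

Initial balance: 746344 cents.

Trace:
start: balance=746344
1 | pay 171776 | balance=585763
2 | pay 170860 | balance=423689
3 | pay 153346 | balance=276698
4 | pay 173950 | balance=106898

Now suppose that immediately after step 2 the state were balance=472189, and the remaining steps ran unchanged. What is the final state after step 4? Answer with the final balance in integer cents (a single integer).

156863

state after step 2 := balance=472189
3 | pay 153346 | balance=325925
4 | pay 173950 | balance=156863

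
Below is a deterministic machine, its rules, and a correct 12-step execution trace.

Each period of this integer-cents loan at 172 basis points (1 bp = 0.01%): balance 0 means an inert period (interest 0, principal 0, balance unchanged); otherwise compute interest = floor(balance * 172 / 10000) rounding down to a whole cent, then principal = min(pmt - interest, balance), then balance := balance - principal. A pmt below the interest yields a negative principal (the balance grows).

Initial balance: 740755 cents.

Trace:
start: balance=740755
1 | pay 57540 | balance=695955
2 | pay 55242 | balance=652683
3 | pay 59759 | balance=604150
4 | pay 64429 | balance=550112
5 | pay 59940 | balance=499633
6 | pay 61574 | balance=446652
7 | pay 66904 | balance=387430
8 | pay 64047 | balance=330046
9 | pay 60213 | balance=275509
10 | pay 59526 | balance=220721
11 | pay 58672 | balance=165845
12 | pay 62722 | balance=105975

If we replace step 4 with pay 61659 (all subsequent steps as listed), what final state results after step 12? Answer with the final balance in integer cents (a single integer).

109151

(re-executing from step 4 with the substitution; state before step 4: balance=604150)
4 | pay 61659 | balance=552882
5 | pay 59940 | balance=502451
6 | pay 61574 | balance=449519
7 | pay 66904 | balance=390346
8 | pay 64047 | balance=333012
9 | pay 60213 | balance=278526
10 | pay 59526 | balance=223790
11 | pay 58672 | balance=168967
12 | pay 62722 | balance=109151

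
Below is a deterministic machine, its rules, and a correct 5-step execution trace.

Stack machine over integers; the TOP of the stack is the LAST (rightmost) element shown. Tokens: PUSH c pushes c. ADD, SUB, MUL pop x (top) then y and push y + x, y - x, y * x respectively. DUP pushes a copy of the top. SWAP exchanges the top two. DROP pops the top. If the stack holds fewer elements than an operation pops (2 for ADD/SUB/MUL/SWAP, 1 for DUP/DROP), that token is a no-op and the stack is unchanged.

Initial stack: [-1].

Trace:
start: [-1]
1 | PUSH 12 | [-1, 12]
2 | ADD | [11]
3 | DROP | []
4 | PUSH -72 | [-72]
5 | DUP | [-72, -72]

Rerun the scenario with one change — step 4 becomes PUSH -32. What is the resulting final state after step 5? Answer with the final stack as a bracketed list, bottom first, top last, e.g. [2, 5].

(re-executing from step 4 with the substitution; state before step 4: [])
4 | PUSH -32 | [-32]
5 | DUP | [-32, -32]

[-32, -32]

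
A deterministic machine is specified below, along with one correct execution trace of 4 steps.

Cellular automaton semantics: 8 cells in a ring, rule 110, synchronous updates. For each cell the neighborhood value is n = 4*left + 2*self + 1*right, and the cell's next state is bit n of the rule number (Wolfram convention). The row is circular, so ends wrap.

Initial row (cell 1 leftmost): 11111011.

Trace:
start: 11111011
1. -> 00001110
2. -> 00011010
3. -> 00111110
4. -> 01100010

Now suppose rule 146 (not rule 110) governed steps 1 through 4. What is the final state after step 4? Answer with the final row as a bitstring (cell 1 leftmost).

10100000

(re-executing steps 1..4 under rule 146; state before step 1: 11111011)
1. -> 11110001
2. -> 11101010
3. -> 01000000
4. -> 10100000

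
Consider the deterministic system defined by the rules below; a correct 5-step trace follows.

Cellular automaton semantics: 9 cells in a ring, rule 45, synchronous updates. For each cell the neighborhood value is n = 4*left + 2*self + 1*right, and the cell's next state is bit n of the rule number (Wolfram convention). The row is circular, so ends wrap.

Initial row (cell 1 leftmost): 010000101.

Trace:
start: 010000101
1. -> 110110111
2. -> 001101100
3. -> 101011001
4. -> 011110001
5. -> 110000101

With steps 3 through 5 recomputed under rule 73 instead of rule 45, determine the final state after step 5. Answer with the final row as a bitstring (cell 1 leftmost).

101101101

(re-executing steps 3..5 under rule 73; state before step 3: 001101100)
3. -> 101101101
4. -> 101101101
5. -> 101101101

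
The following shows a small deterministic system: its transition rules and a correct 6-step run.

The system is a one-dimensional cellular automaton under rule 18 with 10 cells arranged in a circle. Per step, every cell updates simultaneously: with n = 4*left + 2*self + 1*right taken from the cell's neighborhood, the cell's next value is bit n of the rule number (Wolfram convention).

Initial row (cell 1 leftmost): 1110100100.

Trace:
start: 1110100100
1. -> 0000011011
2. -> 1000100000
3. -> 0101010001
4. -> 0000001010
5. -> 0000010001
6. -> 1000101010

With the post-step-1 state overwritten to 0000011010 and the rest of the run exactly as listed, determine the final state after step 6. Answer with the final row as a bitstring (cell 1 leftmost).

0110001100

state after step 1 := 0000011010
2. -> 0000100001
3. -> 1001010010
4. -> 0110001100
5. -> 1001010010
6. -> 0110001100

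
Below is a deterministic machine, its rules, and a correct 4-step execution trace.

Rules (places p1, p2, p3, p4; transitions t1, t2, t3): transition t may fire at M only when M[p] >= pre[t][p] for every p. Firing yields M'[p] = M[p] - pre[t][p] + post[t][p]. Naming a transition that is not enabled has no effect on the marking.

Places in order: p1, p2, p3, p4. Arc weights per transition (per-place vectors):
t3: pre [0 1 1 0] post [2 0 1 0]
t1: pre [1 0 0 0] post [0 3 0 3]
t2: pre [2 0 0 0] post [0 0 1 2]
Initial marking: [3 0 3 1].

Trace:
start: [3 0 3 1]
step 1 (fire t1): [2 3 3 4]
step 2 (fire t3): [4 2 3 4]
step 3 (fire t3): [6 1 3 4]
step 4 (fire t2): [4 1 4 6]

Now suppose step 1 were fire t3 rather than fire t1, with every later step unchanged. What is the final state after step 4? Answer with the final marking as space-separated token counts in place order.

1 0 4 3

(re-executing from step 1 with the substitution; state before step 1: [3 0 3 1])
step 1 (fire t3): [3 0 3 1]
step 2 (fire t3): [3 0 3 1]
step 3 (fire t3): [3 0 3 1]
step 4 (fire t2): [1 0 4 3]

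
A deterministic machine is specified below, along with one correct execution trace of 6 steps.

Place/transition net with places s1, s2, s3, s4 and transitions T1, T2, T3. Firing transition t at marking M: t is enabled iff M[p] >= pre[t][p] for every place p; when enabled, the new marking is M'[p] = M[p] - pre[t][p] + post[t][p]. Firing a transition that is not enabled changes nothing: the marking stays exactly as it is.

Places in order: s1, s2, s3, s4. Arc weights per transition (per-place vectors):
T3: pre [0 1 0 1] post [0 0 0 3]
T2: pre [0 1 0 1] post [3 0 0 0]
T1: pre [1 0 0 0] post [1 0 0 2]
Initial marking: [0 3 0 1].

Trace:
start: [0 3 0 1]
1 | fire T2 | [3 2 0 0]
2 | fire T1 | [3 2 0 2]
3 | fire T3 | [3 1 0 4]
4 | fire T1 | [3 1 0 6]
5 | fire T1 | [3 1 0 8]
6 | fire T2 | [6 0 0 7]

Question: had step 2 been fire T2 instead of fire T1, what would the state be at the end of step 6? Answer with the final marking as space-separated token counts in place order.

6 1 0 3

(re-executing from step 2 with the substitution; state before step 2: [3 2 0 0])
2 | fire T2 | [3 2 0 0]
3 | fire T3 | [3 2 0 0]
4 | fire T1 | [3 2 0 2]
5 | fire T1 | [3 2 0 4]
6 | fire T2 | [6 1 0 3]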